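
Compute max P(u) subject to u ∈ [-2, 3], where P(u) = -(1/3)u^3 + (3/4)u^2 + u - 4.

P'(u) = -u^2 + (3/2)u + 1, which vanishes at u = -1/2 and u = 2.
Compare values at every candidate in [-2, 3]: P(-2) = -1/3, P(-1/2) = -205/48, P(2) = -5/3, P(3) = -13/4.
So the maximum is P(-2) = -1/3.

-1/3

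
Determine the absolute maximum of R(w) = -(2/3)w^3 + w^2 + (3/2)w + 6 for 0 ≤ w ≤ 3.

33/4

R'(w) = -2w^2 + 2w + 3/2, whose only zero in [0, 3] is w = 3/2.
Compare values at every candidate in [0, 3]: R(0) = 6; R(3/2) = 33/4; R(3) = 3/2.
The maximum over the interval is 33/4, attained at w = 3/2.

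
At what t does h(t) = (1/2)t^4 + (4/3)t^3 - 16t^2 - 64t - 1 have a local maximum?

h'(t) = 2t^3 + 4t^2 - 32t - 64. Setting h'(t) = 0 gives t ∈ {-4, -2, 4}.
Since h''(t) = 6t^2 + 8t - 32, we get h''(-4) = 32 > 0 ⇒ local minimum; h''(-2) = -24 < 0 ⇒ local maximum; h''(4) = 96 > 0 ⇒ local minimum.
The local maximum is h(-2) = 181/3.

-2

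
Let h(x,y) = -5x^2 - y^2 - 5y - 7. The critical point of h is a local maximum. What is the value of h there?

-3/4

∂h/∂x = -10x = 0 and ∂h/∂y = -2y - 5 = 0, so (x, y) = (0, -5/2).
The Hessian has h_{xx} = -10, h_{yy} = -2, h_{xy} = 0, giving D = 20 > 0 with h_{xx} < 0, so the point is a local maximum.
h(0, -5/2) = -3/4.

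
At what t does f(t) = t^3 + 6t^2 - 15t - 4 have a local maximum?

-5

f'(t) = 3t^2 + 12t - 15 = 0 at t = -5, 1.
Second-derivative test with f''(t) = 6t + 12: f''(-5) = -18 < 0 ⇒ local maximum; f''(1) = 18 > 0 ⇒ local minimum.
So the local maximum value is f(-5) = 96.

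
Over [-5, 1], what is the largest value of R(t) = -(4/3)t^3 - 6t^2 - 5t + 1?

R'(t) = -4t^2 - 12t - 5, which vanishes at t = -5/2 and t = -1/2.
Compare values at every candidate in [-5, 1]: R(-5) = 128/3; R(-5/2) = -19/6; R(-1/2) = 13/6; R(1) = -34/3.
Hence the absolute maximum is 128/3 at t = -5.

128/3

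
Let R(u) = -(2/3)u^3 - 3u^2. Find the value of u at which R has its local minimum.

-3

Critical points: R'(u) = -2u^2 - 6u vanishes at u = -3, 0.
Since R''(u) = -4u - 6, we get R''(-3) = 6 > 0 ⇒ local minimum; R''(0) = -6 < 0 ⇒ local maximum.
The local minimum is R(-3) = -9.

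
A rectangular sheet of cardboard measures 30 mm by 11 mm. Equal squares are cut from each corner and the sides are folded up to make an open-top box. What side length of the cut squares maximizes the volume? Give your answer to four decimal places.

With cut size x, the volume is V(x) = x(30 − 2x)(11 − 2x) for 0 < x < 5.5.
V'(x) = 12x^2 − 164x + 330. Setting V'(x) = 0 gives x ≈ 2.4522 (the root in (0, 5.5)).
V''(x) = 24x − 164 is negative there, so this is the maximum; V ≈ 375.1198.

2.4522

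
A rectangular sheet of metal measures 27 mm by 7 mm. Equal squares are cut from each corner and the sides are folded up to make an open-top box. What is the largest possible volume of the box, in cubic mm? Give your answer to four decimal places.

With cut size x, the volume is V(x) = x(27 − 2x)(7 − 2x) for 0 < x < 3.5.
V'(x) = 12x^2 − 136x + 189. Setting V'(x) = 0 gives x ≈ 1.6218 (the root in (0, 3.5)).
V''(x) = 24x − 136 is negative there, so this is the maximum; V ≈ 144.7271.

144.7271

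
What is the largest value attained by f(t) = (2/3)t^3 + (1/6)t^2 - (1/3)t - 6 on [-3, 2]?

Differentiating, f'(t) = 2t^2 + (1/3)t - 1/3; which vanishes at t = -1/2 and t = 1/3.
Candidates: f(-3) = -43/2,  f(-1/2) = -47/8,  f(1/3) = -983/162,  f(2) = -2/3.
Hence the absolute maximum is -2/3 at t = 2.

-2/3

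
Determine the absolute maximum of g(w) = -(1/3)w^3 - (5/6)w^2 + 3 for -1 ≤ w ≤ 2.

3

The derivative is -w^2 - (5/3)w, whose only zero in [-1, 2] is w = 0.
Candidates: g(-1) = 5/2,  g(0) = 3,  g(2) = -3.
Hence the absolute maximum is 3 at w = 0.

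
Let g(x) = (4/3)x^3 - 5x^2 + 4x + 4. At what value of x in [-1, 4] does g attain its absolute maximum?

g'(x) = 4x^2 - 10x + 4, which vanishes at x = 1/2 and x = 2.
Candidates: g(-1) = -19/3,  g(1/2) = 59/12,  g(2) = 8/3,  g(4) = 76/3.
Hence the absolute maximum is 76/3 at x = 4.

4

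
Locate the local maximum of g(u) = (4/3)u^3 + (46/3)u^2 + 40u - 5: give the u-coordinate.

g'(u) = 4u^2 + (92/3)u + 40. Setting g'(u) = 0 gives u ∈ {-6, -5/3}.
g''(u) = 8u + 92/3. g''(-6) = -52/3 < 0 ⇒ local maximum; g''(-5/3) = 52/3 > 0 ⇒ local minimum.
Thus g has its local maximum at u = -6, with value 19.

-6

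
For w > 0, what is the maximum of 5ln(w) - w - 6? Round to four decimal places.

-2.9528

R'(w) = 5/w − 1 = 0 gives w = 5.
R''(w) = -5/w², which is negative for w > 0, so this is a local maximum.
R(5) = 5·ln(5) - 5 - 6 ≈ -2.9528.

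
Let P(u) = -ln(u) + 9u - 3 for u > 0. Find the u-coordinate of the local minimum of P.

1/9

P'(u) = -1/u + 9 = 0 gives u = 1/9.
P''(u) = 1/u², which is positive for u > 0, so this is a local minimum.
P(1/9) = -1·ln(1/9) + 1 - 3 ≈ 0.1972.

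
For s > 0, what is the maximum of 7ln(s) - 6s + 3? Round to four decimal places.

g'(s) = 7/s − 6 = 0 gives s = 7/6.
g''(s) = -7/s², which is negative for s > 0, so this is a local maximum.
g(7/6) = 7·ln(7/6) - 7 + 3 ≈ -2.9209.

-2.9209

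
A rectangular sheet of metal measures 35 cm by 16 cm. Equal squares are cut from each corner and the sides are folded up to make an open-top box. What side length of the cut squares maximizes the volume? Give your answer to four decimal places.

With cut size x, the volume is V(x) = x(35 − 2x)(16 − 2x) for 0 < x < 8.
V'(x) = 12x^2 − 204x + 560. Setting V'(x) = 0 gives x ≈ 3.4420 (the root in (0, 8)).
V''(x) = 24x − 204 is negative there, so this is the maximum; V ≈ 882.2034.

3.4420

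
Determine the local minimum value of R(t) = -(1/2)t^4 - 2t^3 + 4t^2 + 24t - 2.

-26

R'(t) = -2t^3 - 6t^2 + 8t + 24 = 0 at t = -3, -2, 2.
R''(t) = -6t^2 - 12t + 8. R''(-3) = -10 < 0 ⇒ local maximum; R''(-2) = 8 > 0 ⇒ local minimum; R''(2) = -40 < 0 ⇒ local maximum.
So the local minimum value is R(-2) = -26.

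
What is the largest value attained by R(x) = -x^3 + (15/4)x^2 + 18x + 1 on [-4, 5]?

The derivative is -3x^2 + (15/2)x + 18, which vanishes at x = -3/2 and x = 4.
Candidates: R(-4) = 53,  R(-3/2) = -227/16,  R(4) = 69,  R(5) = 239/4.
Hence the absolute maximum is 69 at x = 4.

69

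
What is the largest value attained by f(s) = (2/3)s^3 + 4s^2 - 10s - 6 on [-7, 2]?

182/3

f'(s) = 2s^2 + 8s - 10, which vanishes at s = -5 and s = 1.
Candidates: f(-7) = 94/3; f(-5) = 182/3; f(1) = -34/3; f(2) = -14/3.
Hence the absolute maximum is 182/3 at s = -5.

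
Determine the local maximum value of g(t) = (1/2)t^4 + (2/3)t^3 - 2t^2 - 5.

-5

g'(t) = 2t^3 + 2t^2 - 4t. Setting g'(t) = 0 gives t ∈ {-2, 0, 1}.
Since g''(t) = 6t^2 + 4t - 4, we get g''(-2) = 12 > 0 ⇒ local minimum; g''(0) = -4 < 0 ⇒ local maximum; g''(1) = 6 > 0 ⇒ local minimum.
Thus g has its local maximum at t = 0, with value -5.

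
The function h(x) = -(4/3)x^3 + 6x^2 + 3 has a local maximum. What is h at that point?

21

h'(x) = -4x^2 + 12x. Setting h'(x) = 0 gives x ∈ {0, 3}.
h''(x) = -8x + 12. h''(0) = 12 > 0 ⇒ local minimum; h''(3) = -12 < 0 ⇒ local maximum.
The local maximum is h(3) = 21.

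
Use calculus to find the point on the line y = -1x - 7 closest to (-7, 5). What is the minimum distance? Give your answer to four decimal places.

3.5355

Minimize D(x)^2 = (x + 7)^2 + (-x - 12)^2.
d/dx[D^2] = 2(x + 7) + 2·(-1)·(-x - 12) = 0 ⇒ x = -19/2.
Then y = 5/2 and the distance is √(25/2) ≈ 3.5355.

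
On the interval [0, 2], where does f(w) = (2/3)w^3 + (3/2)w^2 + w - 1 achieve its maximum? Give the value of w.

2

f'(w) = 2w^2 + 3w + 1, which has no zeros in [0, 2].
Candidates: f(0) = -1,  f(2) = 37/3.
The maximum over the interval is 37/3, attained at w = 2.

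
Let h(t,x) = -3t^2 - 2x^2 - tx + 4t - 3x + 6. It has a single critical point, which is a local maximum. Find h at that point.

∂h/∂t = -6t - x + 4 = 0 and ∂h/∂x = -t - 4x - 3 = 0, so (t, x) = (19/23, -22/23).
The Hessian has h_{tt} = -6, h_{xx} = -4, h_{tx} = -1, giving D = 23 > 0 with h_{tt} < 0, so the point is a local maximum.
h(19/23, -22/23) = 209/23.

209/23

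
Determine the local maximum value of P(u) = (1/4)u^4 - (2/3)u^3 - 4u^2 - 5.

P'(u) = u^3 - 2u^2 - 8u = 0 at u = -2, 0, 4.
Since P''(u) = 3u^2 - 4u - 8, we get P''(-2) = 12 > 0 ⇒ local minimum; P''(0) = -8 < 0 ⇒ local maximum; P''(4) = 24 > 0 ⇒ local minimum.
So the local maximum value is P(0) = -5.

-5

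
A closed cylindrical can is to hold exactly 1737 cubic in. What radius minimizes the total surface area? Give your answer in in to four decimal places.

With radius r and height h, πr²h = 1737 so h = 1737/(πr²), and S(r) = 2πr² + 2πrh = 2πr² + 2·1737/r.
S'(r) = 4πr − 2·1737/r² = 0 ⇒ r³ = 1737/(2π), so r ≈ 6.5144 and h = 2r ≈ 13.0288.
S''(r) = 4π + 4·1737/r³ > 0, so this is the minimum; S ≈ 799.9222.

6.5144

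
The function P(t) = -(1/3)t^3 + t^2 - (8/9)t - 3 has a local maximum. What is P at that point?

-259/81

P'(t) = -t^2 + 2t - 8/9. Setting P'(t) = 0 gives t ∈ {2/3, 4/3}.
P''(t) = -2t + 2. P''(2/3) = 2/3 > 0 ⇒ local minimum; P''(4/3) = -2/3 < 0 ⇒ local maximum.
So the local maximum value is P(4/3) = -259/81.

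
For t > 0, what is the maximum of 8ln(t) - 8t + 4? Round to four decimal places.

-4.0000

f'(t) = 8/t − 8 = 0 gives t = 1.
f''(t) = -8/t², which is negative for t > 0, so this is a local maximum.
f(1) = 8·ln(1) - 8 + 4 ≈ -4.0000.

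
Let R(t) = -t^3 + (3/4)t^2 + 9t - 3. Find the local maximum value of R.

10

Critical points: R'(t) = -3t^2 + (3/2)t + 9 vanishes at t = -3/2, 2.
R''(t) = -6t + 3/2. R''(-3/2) = 21/2 > 0 ⇒ local minimum; R''(2) = -21/2 < 0 ⇒ local maximum.
The local maximum is R(2) = 10.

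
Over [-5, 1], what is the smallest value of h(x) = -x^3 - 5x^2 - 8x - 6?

h'(x) = -3x^2 - 10x - 8, which vanishes at x = -2 and x = -4/3.
Compare values at every candidate in [-5, 1]: h(-5) = 34,  h(-2) = -2,  h(-4/3) = -50/27,  h(1) = -20.
So the minimum is h(1) = -20.

-20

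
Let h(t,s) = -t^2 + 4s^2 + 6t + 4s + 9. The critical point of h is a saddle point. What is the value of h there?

17

∂h/∂t = -2t + 6 = 0 and ∂h/∂s = 8s + 4 = 0, so (t, s) = (3, -1/2).
The Hessian has h_{tt} = -2, h_{ss} = 8, h_{ts} = 0, giving D = -16 < 0, so the point is a saddle point.
h(3, -1/2) = 17.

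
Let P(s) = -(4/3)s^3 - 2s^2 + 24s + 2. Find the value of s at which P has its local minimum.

P'(s) = -4s^2 - 4s + 24. Setting P'(s) = 0 gives s ∈ {-3, 2}.
Second-derivative test with P''(s) = -8s - 4: P''(-3) = 20 > 0 ⇒ local minimum; P''(2) = -20 < 0 ⇒ local maximum.
The local minimum is P(-3) = -52.

-3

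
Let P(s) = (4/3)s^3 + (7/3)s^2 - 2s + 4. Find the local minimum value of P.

295/81

P'(s) = 4s^2 + (14/3)s - 2. Setting P'(s) = 0 gives s ∈ {-3/2, 1/3}.
Second-derivative test with P''(s) = 8s + 14/3: P''(-3/2) = -22/3 < 0 ⇒ local maximum; P''(1/3) = 22/3 > 0 ⇒ local minimum.
So the local minimum value is P(1/3) = 295/81.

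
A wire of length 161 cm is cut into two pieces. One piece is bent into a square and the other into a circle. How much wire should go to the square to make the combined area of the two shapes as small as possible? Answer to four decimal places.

90.1760

Let x be the length used for the square. Square side x/4; circle radius (161−x)/(2π).
A(x) = (x/4)² + π·((161−x)/(2π))² = x²/16 + (161−x)²/(4π) for 0 ≤ x ≤ 161. A'(x) = x/8 − (161−x)/(2π) = 0 gives x = 4·161/(π+4) ≈ 90.1760.
A'' = 1/8 + 1/(2π) > 0, so this gives the minimum combined area; x ≈ 90.1760 cm to the square.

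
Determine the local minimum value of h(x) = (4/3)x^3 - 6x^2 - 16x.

h'(x) = 4x^2 - 12x - 16 = 0 at x = -1, 4.
Second-derivative test with h''(x) = 8x - 12: h''(-1) = -20 < 0 ⇒ local maximum; h''(4) = 20 > 0 ⇒ local minimum.
So the local minimum value is h(4) = -224/3.

-224/3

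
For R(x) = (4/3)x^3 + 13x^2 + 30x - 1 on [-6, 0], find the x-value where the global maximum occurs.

The derivative is 4x^2 + 26x + 30, which vanishes at x = -5 and x = -3/2.
Candidates: R(-6) = -1,  R(-5) = 22/3,  R(-3/2) = -85/4,  R(0) = -1.
The maximum over the interval is 22/3, attained at x = -5.

-5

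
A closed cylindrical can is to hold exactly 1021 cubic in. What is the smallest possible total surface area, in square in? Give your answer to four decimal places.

With radius r and height h, πr²h = 1021 so h = 1021/(πr²), and S(r) = 2πr² + 2πrh = 2πr² + 2·1021/r.
S'(r) = 4πr − 2·1021/r² = 0 ⇒ r³ = 1021/(2π), so r ≈ 5.4569 and h = 2r ≈ 10.9139.
S''(r) = 4π + 4·1021/r³ > 0, so this is the minimum; S ≈ 561.3043.

561.3043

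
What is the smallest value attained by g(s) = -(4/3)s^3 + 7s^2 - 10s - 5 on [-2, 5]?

Differentiating, g'(s) = -4s^2 + 14s - 10; which vanishes at s = 1 and s = 5/2.
Evaluating at the critical points and endpoints: g(-2) = 161/3; g(1) = -28/3; g(5/2) = -85/12; g(5) = -140/3.
The minimum over the interval is -140/3, attained at s = 5.

-140/3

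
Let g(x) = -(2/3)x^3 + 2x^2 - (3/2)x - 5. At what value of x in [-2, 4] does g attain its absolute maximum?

-2

g'(x) = -2x^2 + 4x - 3/2, which vanishes at x = 1/2 and x = 3/2.
Candidates: g(-2) = 34/3; g(1/2) = -16/3; g(3/2) = -5; g(4) = -65/3.
Hence the absolute maximum is 34/3 at x = -2.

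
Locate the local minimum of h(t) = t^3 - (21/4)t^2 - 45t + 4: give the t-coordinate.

6

h'(t) = 3t^2 - (21/2)t - 45 = 0 at t = -5/2, 6.
Second-derivative test with h''(t) = 6t - 21/2: h''(-5/2) = -51/2 < 0 ⇒ local maximum; h''(6) = 51/2 > 0 ⇒ local minimum.
So the local minimum value is h(6) = -239.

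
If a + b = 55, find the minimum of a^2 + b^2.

With a + b = 55, a^2 + b^2 = a^2 + (55 − a)^2.
The derivative 2a − 2(55 − a) = 4a − 110 vanishes at a = 55/2; second derivative 4 > 0, a minimum.
The minimum is 2·(55/2)^2 = 3025/2.

3025/2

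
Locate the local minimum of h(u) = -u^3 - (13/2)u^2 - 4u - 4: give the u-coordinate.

-4

h'(u) = -3u^2 - 13u - 4 = 0 at u = -4, -1/3.
Since h''(u) = -6u - 13, we get h''(-4) = 11 > 0 ⇒ local minimum; h''(-1/3) = -11 < 0 ⇒ local maximum.
So the local minimum value is h(-4) = -28.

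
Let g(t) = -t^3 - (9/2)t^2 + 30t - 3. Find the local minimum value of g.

g'(t) = -3t^2 - 9t + 30. Setting g'(t) = 0 gives t ∈ {-5, 2}.
Second-derivative test with g''(t) = -6t - 9: g''(-5) = 21 > 0 ⇒ local minimum; g''(2) = -21 < 0 ⇒ local maximum.
So the local minimum value is g(-5) = -281/2.

-281/2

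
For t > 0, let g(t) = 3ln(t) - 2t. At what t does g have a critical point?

g'(t) = 3/t − 2 = 0 gives t = 3/2.
g''(t) = -3/t², which is negative for t > 0, so this is a local maximum.
g(3/2) = 3·ln(3/2) - 3 ≈ -1.7836.

3/2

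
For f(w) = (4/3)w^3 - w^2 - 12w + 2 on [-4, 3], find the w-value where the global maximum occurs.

The derivative is 4w^2 - 2w - 12, which vanishes at w = -3/2 and w = 2.
Evaluating at the critical points and endpoints: f(-4) = -154/3; f(-3/2) = 53/4; f(2) = -46/3; f(3) = -7.
So the maximum is f(-3/2) = 53/4.

-3/2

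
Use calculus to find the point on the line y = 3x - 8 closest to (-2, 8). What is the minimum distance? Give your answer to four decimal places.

6.9570

Minimize D(x)^2 = (x + 2)^2 + (3x - 16)^2.
d/dx[D^2] = 2(x + 2) + 2·3·(3x - 16) = 0 ⇒ x = 23/5.
Then y = 29/5 and the distance is √(242/5) ≈ 6.9570.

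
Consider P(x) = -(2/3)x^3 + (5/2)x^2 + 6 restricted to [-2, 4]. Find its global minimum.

10/3

P'(x) = -2x^2 + 5x, which vanishes at x = 0 and x = 5/2.
Compare values at every candidate in [-2, 4]: P(-2) = 64/3; P(0) = 6; P(5/2) = 269/24; P(4) = 10/3.
Hence the absolute minimum is 10/3 at x = 4.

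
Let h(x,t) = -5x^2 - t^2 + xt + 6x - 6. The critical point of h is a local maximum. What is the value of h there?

∂h/∂x = -10x + t + 6 = 0 and ∂h/∂t = x - 2t = 0, so (x, t) = (12/19, 6/19).
The Hessian has h_{xx} = -10, h_{tt} = -2, h_{xt} = 1, giving D = 19 > 0 with h_{xx} < 0, so the point is a local maximum.
h(12/19, 6/19) = -78/19.

-78/19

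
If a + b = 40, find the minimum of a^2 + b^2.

800

With a + b = 40, a^2 + b^2 = a^2 + (40 − a)^2.
The derivative 2a − 2(40 − a) = 4a − 80 vanishes at a = 20; second derivative 4 > 0, a minimum.
The minimum is 2·(20)^2 = 800.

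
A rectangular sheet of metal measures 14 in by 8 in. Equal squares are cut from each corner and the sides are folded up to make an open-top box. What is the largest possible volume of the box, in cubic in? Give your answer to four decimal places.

With cut size x, the volume is V(x) = x(14 − 2x)(8 − 2x) for 0 < x < 4.
V'(x) = 12x^2 − 88x + 112. Setting V'(x) = 0 gives x ≈ 1.6391 (the root in (0, 4)).
V''(x) = 24x − 88 is negative there, so this is the maximum; V ≈ 82.9814.

82.9814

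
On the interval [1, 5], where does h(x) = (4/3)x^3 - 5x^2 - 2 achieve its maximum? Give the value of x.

h'(x) = 4x^2 - 10x, whose only zero in [1, 5] is x = 5/2.
Evaluating at the critical points and endpoints: h(1) = -17/3, h(5/2) = -149/12, h(5) = 119/3.
The maximum over the interval is 119/3, attained at x = 5.

5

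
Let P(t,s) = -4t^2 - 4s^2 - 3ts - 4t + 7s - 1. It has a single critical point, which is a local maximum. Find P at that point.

∂P/∂t = -8t - 3s - 4 = 0 and ∂P/∂s = -3t - 8s + 7 = 0, so (t, s) = (-53/55, 68/55).
The Hessian has P_{tt} = -8, P_{ss} = -8, P_{ts} = -3, giving D = 55 > 0 with P_{tt} < 0, so the point is a local maximum.
P(-53/55, 68/55) = 289/55.

289/55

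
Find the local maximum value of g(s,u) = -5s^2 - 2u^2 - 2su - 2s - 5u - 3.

5/36

∂g/∂s = -10s - 2u - 2 = 0 and ∂g/∂u = -2s - 4u - 5 = 0, so (s, u) = (1/18, -23/18).
The Hessian has g_{ss} = -10, g_{uu} = -4, g_{su} = -2, giving D = 36 > 0 with g_{ss} < 0, so the point is a local maximum.
g(1/18, -23/18) = 5/36.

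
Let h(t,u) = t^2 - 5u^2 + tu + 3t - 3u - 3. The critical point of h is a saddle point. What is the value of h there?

-30/7

∂h/∂t = 2t + u + 3 = 0 and ∂h/∂u = t - 10u - 3 = 0, so (t, u) = (-9/7, -3/7).
The Hessian has h_{tt} = 2, h_{uu} = -10, h_{tu} = 1, giving D = -21 < 0, so the point is a saddle point.
h(-9/7, -3/7) = -30/7.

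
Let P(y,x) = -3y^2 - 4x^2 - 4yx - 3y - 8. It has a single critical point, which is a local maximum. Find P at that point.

∂P/∂y = -6y - 4x - 3 = 0 and ∂P/∂x = -4y - 8x = 0, so (y, x) = (-3/4, 3/8).
The Hessian has P_{yy} = -6, P_{xx} = -8, P_{yx} = -4, giving D = 32 > 0 with P_{yy} < 0, so the point is a local maximum.
P(-3/4, 3/8) = -55/8.

-55/8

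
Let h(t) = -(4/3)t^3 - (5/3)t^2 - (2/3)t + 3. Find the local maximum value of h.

250/81

h'(t) = -4t^2 - (10/3)t - 2/3 = 0 at t = -1/2, -1/3.
Second-derivative test with h''(t) = -8t - 10/3: h''(-1/2) = 2/3 > 0 ⇒ local minimum; h''(-1/3) = -2/3 < 0 ⇒ local maximum.
The local maximum is h(-1/3) = 250/81.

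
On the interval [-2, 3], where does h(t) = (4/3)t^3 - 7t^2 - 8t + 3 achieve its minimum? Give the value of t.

h'(t) = 4t^2 - 14t - 8, whose only zero in [-2, 3] is t = -1/2.
Candidates: h(-2) = -59/3; h(-1/2) = 61/12; h(3) = -48.
Hence the absolute minimum is -48 at t = 3.

3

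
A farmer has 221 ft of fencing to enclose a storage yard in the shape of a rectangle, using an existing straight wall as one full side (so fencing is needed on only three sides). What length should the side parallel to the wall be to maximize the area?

Let the sides perpendicular to the wall have length x and the parallel side y, so 2x + y = 221 and the area is A = xy = x(221 − 2x).
A'(x) = 221 − 4x = 0 gives x = 221/4, and A''(x) = −4 < 0 confirms a maximum.
Then y = 221 − 2·221/4 = 221/2 and A = 48841/8.

221/2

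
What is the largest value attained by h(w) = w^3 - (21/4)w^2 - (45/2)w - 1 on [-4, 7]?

281/16

h'(w) = 3w^2 - (21/2)w - 45/2, which vanishes at w = -3/2 and w = 5.
Compare values at every candidate in [-4, 7]: h(-4) = -59, h(-3/2) = 281/16, h(5) = -479/4, h(7) = -291/4.
The maximum over the interval is 281/16, attained at w = -3/2.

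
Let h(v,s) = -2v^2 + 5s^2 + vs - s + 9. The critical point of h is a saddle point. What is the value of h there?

367/41

∂h/∂v = -4v + s = 0 and ∂h/∂s = v + 10s - 1 = 0, so (v, s) = (1/41, 4/41).
The Hessian has h_{vv} = -4, h_{ss} = 10, h_{vs} = 1, giving D = -41 < 0, so the point is a saddle point.
h(1/41, 4/41) = 367/41.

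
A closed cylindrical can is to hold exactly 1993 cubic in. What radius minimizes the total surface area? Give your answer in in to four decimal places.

6.8199

With radius r and height h, πr²h = 1993 so h = 1993/(πr²), and S(r) = 2πr² + 2πrh = 2πr² + 2·1993/r.
S'(r) = 4πr − 2·1993/r² = 0 ⇒ r³ = 1993/(2π), so r ≈ 6.8199 and h = 2r ≈ 13.6397.
S''(r) = 4π + 4·1993/r³ > 0, so this is the minimum; S ≈ 876.7035.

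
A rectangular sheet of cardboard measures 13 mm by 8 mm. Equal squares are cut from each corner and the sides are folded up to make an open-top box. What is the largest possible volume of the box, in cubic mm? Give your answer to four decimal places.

With cut size x, the volume is V(x) = x(13 − 2x)(8 − 2x) for 0 < x < 4.
V'(x) = 12x^2 − 84x + 104. Setting V'(x) = 0 gives x ≈ 1.6070 (the root in (0, 4)).
V''(x) = 24x − 84 is negative there, so this is the maximum; V ≈ 75.2651.

75.2651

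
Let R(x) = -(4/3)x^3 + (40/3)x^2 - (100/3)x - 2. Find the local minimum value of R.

-2162/81

R'(x) = -4x^2 + (80/3)x - 100/3 = 0 at x = 5/3, 5.
R''(x) = -8x + 80/3. R''(5/3) = 40/3 > 0 ⇒ local minimum; R''(5) = -40/3 < 0 ⇒ local maximum.
The local minimum is R(5/3) = -2162/81.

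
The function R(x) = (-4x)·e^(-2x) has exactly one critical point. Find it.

1/2

R'(x) = (-4)·e^(-2x) + (-4x)·(-2)·e^(-2x) = (8x - 4)·e^(-2x). Since e^(-2x) > 0, the only critical point is x = 1/2.
R''(1/2) has the same sign as 8 > 0, so this is a local minimum.
R(1/2) = (-2)·e^(-1) ≈ -0.7358.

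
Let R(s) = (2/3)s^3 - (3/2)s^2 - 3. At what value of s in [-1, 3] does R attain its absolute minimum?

-1

R'(s) = 2s^2 - 3s, which vanishes at s = 0 and s = 3/2.
Candidates: R(-1) = -31/6,  R(0) = -3,  R(3/2) = -33/8,  R(3) = 3/2.
So the minimum is R(-1) = -31/6.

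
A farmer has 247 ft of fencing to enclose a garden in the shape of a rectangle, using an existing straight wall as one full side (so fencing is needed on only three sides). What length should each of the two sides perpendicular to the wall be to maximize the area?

247/4

Let the sides perpendicular to the wall have length x and the parallel side y, so 2x + y = 247 and the area is A = xy = x(247 − 2x).
A'(x) = 247 − 4x = 0 gives x = 247/4, and A''(x) = −4 < 0 confirms a maximum.
Then y = 247 − 2·247/4 = 247/2 and A = 61009/8.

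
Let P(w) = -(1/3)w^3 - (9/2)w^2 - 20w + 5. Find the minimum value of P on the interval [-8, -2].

89/3

The derivative is -w^2 - 9w - 20, which vanishes at w = -5 and w = -4.
Candidates: P(-8) = 143/3,  P(-5) = 205/6,  P(-4) = 103/3,  P(-2) = 89/3.
So the minimum is P(-2) = 89/3.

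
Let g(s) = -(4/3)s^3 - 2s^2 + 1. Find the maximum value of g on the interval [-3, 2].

The derivative is -4s^2 - 4s, which vanishes at s = -1 and s = 0.
Evaluating at the critical points and endpoints: g(-3) = 19, g(-1) = 1/3, g(0) = 1, g(2) = -53/3.
So the maximum is g(-3) = 19.

19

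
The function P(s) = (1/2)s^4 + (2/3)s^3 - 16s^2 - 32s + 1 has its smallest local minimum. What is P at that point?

P'(s) = 2s^3 + 2s^2 - 32s - 32 = 0 at s = -4, -1, 4.
Since P''(s) = 6s^2 + 4s - 32, we get P''(-4) = 48 > 0 ⇒ local minimum; P''(-1) = -30 < 0 ⇒ local maximum; P''(4) = 80 > 0 ⇒ local minimum.
So the smallest local minimum value is P(4) = -637/3.

-637/3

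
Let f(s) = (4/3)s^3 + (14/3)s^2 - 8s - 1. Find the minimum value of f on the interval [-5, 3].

-11

The derivative is 4s^2 + (28/3)s - 8, which vanishes at s = -3 and s = 2/3.
Compare values at every candidate in [-5, 3]: f(-5) = -11,  f(-3) = 29,  f(2/3) = -313/81,  f(3) = 53.
Hence the absolute minimum is -11 at s = -5.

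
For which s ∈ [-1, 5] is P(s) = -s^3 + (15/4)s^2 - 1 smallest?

P'(s) = -3s^2 + (15/2)s, which vanishes at s = 0 and s = 5/2.
Candidates: P(-1) = 15/4; P(0) = -1; P(5/2) = 109/16; P(5) = -129/4.
So the minimum is P(5) = -129/4.

5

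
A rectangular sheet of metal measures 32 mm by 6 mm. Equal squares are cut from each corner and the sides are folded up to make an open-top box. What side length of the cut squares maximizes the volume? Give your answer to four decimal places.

1.4230

With cut size x, the volume is V(x) = x(32 − 2x)(6 − 2x) for 0 < x < 3.
V'(x) = 12x^2 − 152x + 192. Setting V'(x) = 0 gives x ≈ 1.4230 (the root in (0, 3)).
V''(x) = 24x − 152 is negative there, so this is the maximum; V ≈ 130.8473.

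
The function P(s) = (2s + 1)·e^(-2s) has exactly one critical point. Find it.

0

P'(s) = 2·e^(-2s) + (2s + 1)·(-2)·e^(-2s) = (-4s)·e^(-2s). Since e^(-2s) > 0, the only critical point is s = 0.
P''(0) has the same sign as -4 < 0, so this is a local maximum.
P(0) = (1)·e^(0) ≈ 1.0000.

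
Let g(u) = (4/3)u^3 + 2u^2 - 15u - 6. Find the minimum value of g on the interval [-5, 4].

-143/3

Differentiating, g'(u) = 4u^2 + 4u - 15; which vanishes at u = -5/2 and u = 3/2.
Candidates: g(-5) = -143/3, g(-5/2) = 139/6, g(3/2) = -39/2, g(4) = 154/3.
So the minimum is g(-5) = -143/3.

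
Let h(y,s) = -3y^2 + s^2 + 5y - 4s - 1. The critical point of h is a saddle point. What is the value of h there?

∂h/∂y = -6y + 5 = 0 and ∂h/∂s = 2s - 4 = 0, so (y, s) = (5/6, 2).
The Hessian has h_{yy} = -6, h_{ss} = 2, h_{ys} = 0, giving D = -12 < 0, so the point is a saddle point.
h(5/6, 2) = -35/12.

-35/12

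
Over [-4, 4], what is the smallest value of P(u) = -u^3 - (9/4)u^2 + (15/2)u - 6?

-76

The derivative is -3u^2 - (9/2)u + 15/2, which vanishes at u = -5/2 and u = 1.
Compare values at every candidate in [-4, 4]: P(-4) = -8,  P(-5/2) = -371/16,  P(1) = -7/4,  P(4) = -76.
The minimum over the interval is -76, attained at u = 4.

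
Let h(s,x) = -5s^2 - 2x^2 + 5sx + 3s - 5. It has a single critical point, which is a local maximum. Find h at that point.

∂h/∂s = -10s + 5x + 3 = 0 and ∂h/∂x = 5s - 4x = 0, so (s, x) = (4/5, 1).
The Hessian has h_{ss} = -10, h_{xx} = -4, h_{sx} = 5, giving D = 15 > 0 with h_{ss} < 0, so the point is a local maximum.
h(4/5, 1) = -19/5.

-19/5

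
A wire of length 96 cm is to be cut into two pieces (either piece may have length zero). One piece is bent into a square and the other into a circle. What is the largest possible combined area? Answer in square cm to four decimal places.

Let x be the length used for the square. Square side x/4; circle radius (96−x)/(2π).
A(x) = (x/4)² + π·((96−x)/(2π))² = x²/16 + (96−x)²/(4π) for 0 ≤ x ≤ 96. A'(x) = x/8 − (96−x)/(2π) = 0 gives x = 4·96/(π+4) ≈ 53.7695.
A'' > 0, so the interior critical point is a minimum; the maximum is at an endpoint. A(0) = 733.3860 and A(96) = 576.0000, so the largest area is 733.3860.

733.3860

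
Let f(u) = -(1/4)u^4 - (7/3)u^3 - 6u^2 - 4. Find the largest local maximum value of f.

Critical points: f'(u) = -u^3 - 7u^2 - 12u vanishes at u = -4, -3, 0.
f''(u) = -3u^2 - 14u - 12. f''(-4) = -4 < 0 ⇒ local maximum; f''(-3) = 3 > 0 ⇒ local minimum; f''(0) = -12 < 0 ⇒ local maximum.
So the largest local maximum value is f(0) = -4.

-4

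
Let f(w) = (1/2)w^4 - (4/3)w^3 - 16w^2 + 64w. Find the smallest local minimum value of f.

-896/3

Critical points: f'(w) = 2w^3 - 4w^2 - 32w + 64 vanishes at w = -4, 2, 4.
Second-derivative test with f''(w) = 6w^2 - 8w - 32: f''(-4) = 96 > 0 ⇒ local minimum; f''(2) = -24 < 0 ⇒ local maximum; f''(4) = 32 > 0 ⇒ local minimum.
Thus f has its smallest local minimum at w = -4, with value -896/3.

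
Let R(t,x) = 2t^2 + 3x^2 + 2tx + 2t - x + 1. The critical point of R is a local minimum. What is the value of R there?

∂R/∂t = 4t + 2x + 2 = 0 and ∂R/∂x = 2t + 6x - 1 = 0, so (t, x) = (-7/10, 2/5).
The Hessian has R_{tt} = 4, R_{xx} = 6, R_{tx} = 2, giving D = 20 > 0 with R_{tt} > 0, so the point is a local minimum.
R(-7/10, 2/5) = 1/10.

1/10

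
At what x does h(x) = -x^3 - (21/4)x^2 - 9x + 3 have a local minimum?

-2

h'(x) = -3x^2 - (21/2)x - 9. Setting h'(x) = 0 gives x ∈ {-2, -3/2}.
Second-derivative test with h''(x) = -6x - 21/2: h''(-2) = 3/2 > 0 ⇒ local minimum; h''(-3/2) = -3/2 < 0 ⇒ local maximum.
So the local minimum value is h(-2) = 8.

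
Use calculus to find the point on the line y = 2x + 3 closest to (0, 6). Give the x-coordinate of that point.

Minimize D(x)^2 = (x + 0)^2 + (2x - 3)^2.
d/dx[D^2] = 2(x + 0) + 2·2·(2x - 3) = 0 ⇒ x = 6/5.
Then y = 27/5 and the distance is √(9/5) ≈ 1.3416.

6/5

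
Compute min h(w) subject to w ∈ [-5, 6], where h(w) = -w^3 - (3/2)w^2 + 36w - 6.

-110

Differentiating, h'(w) = -3w^2 - 3w + 36; which vanishes at w = -4 and w = 3.
Evaluating at the critical points and endpoints: h(-5) = -197/2,  h(-4) = -110,  h(3) = 123/2,  h(6) = -60.
Hence the absolute minimum is -110 at w = -4.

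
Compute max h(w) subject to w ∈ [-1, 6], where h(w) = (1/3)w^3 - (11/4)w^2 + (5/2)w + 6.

Differentiating, h'(w) = w^2 - (11/2)w + 5/2; which vanishes at w = 1/2 and w = 5.
Candidates: h(-1) = 5/12; h(1/2) = 317/48; h(5) = -103/12; h(6) = -6.
So the maximum is h(1/2) = 317/48.

317/48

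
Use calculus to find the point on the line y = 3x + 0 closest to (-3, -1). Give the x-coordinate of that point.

-3/5

Minimize D(x)^2 = (x + 3)^2 + (3x + 1)^2.
d/dx[D^2] = 2(x + 3) + 2·3·(3x + 1) = 0 ⇒ x = -3/5.
Then y = -9/5 and the distance is √(32/5) ≈ 2.5298.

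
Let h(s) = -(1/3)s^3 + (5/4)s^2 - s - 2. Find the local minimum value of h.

-107/48

h'(s) = -s^2 + (5/2)s - 1. Setting h'(s) = 0 gives s ∈ {1/2, 2}.
Second-derivative test with h''(s) = -2s + 5/2: h''(1/2) = 3/2 > 0 ⇒ local minimum; h''(2) = -3/2 < 0 ⇒ local maximum.
Thus h has its local minimum at s = 1/2, with value -107/48.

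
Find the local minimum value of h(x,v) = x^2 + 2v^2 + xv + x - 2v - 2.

∂h/∂x = 2x + v + 1 = 0 and ∂h/∂v = x + 4v - 2 = 0, so (x, v) = (-6/7, 5/7).
The Hessian has h_{xx} = 2, h_{vv} = 4, h_{xv} = 1, giving D = 7 > 0 with h_{xx} > 0, so the point is a local minimum.
h(-6/7, 5/7) = -22/7.

-22/7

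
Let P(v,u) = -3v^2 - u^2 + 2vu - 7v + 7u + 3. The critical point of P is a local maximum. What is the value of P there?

61/4

∂P/∂v = -6v + 2u - 7 = 0 and ∂P/∂u = 2v - 2u + 7 = 0, so (v, u) = (0, 7/2).
The Hessian has P_{vv} = -6, P_{uu} = -2, P_{vu} = 2, giving D = 8 > 0 with P_{vv} < 0, so the point is a local maximum.
P(0, 7/2) = 61/4.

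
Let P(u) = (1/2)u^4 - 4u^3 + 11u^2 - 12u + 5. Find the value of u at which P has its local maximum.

P'(u) = 2u^3 - 12u^2 + 22u - 12 = 0 at u = 1, 2, 3.
P''(u) = 6u^2 - 24u + 22. P''(1) = 4 > 0 ⇒ local minimum; P''(2) = -2 < 0 ⇒ local maximum; P''(3) = 4 > 0 ⇒ local minimum.
So the local maximum value is P(2) = 1.

2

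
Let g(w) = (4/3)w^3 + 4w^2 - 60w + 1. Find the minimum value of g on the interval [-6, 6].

-107

Differentiating, g'(w) = 4w^2 + 8w - 60; which vanishes at w = -5 and w = 3.
Compare values at every candidate in [-6, 6]: g(-6) = 217,  g(-5) = 703/3,  g(3) = -107,  g(6) = 73.
So the minimum is g(3) = -107.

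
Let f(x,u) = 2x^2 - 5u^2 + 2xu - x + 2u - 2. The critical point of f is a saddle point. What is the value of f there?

∂f/∂x = 4x + 2u - 1 = 0 and ∂f/∂u = 2x - 10u + 2 = 0, so (x, u) = (3/22, 5/22).
The Hessian has f_{xx} = 4, f_{uu} = -10, f_{xu} = 2, giving D = -44 < 0, so the point is a saddle point.
f(3/22, 5/22) = -81/44.

-81/44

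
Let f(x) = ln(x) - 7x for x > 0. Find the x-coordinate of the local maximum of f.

f'(x) = 1/x − 7 = 0 gives x = 1/7.
f''(x) = -1/x², which is negative for x > 0, so this is a local maximum.
f(1/7) = 1·ln(1/7) - 1 ≈ -2.9459.

1/7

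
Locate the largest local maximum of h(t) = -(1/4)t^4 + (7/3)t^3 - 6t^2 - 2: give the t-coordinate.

Critical points: h'(t) = -t^3 + 7t^2 - 12t vanishes at t = 0, 3, 4.
Second-derivative test with h''(t) = -3t^2 + 14t - 12: h''(0) = -12 < 0 ⇒ local maximum; h''(3) = 3 > 0 ⇒ local minimum; h''(4) = -4 < 0 ⇒ local maximum.
So the largest local maximum value is h(0) = -2.

0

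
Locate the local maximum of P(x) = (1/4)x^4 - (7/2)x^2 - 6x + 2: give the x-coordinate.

-1

P'(x) = x^3 - 7x - 6. Setting P'(x) = 0 gives x ∈ {-2, -1, 3}.
P''(x) = 3x^2 - 7. P''(-2) = 5 > 0 ⇒ local minimum; P''(-1) = -4 < 0 ⇒ local maximum; P''(3) = 20 > 0 ⇒ local minimum.
So the local maximum value is P(-1) = 19/4.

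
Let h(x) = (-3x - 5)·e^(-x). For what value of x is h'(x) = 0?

-2/3

Differentiating with the product rule gives h'(x) = (3x + 2)·e^(-x). Since e^(-x) > 0, the only critical point is x = -2/3.
h''(-2/3) has the same sign as 3 > 0, so this is a local minimum.
h(-2/3) = (-3)·e^(2/3) ≈ -5.8432.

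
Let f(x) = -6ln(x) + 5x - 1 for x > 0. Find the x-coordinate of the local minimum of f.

f'(x) = -6/x + 5 = 0 gives x = 6/5.
f''(x) = 6/x², which is positive for x > 0, so this is a local minimum.
f(6/5) = -6·ln(6/5) + 6 - 1 ≈ 3.9061.

6/5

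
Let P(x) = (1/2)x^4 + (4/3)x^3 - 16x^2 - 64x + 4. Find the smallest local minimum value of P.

-884/3

P'(x) = 2x^3 + 4x^2 - 32x - 64 = 0 at x = -4, -2, 4.
P''(x) = 6x^2 + 8x - 32. P''(-4) = 32 > 0 ⇒ local minimum; P''(-2) = -24 < 0 ⇒ local maximum; P''(4) = 96 > 0 ⇒ local minimum.
Thus P has its smallest local minimum at x = 4, with value -884/3.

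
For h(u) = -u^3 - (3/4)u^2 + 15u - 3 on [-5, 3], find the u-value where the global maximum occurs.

-5

The derivative is -3u^2 - (3/2)u + 15, which vanishes at u = -5/2 and u = 2.
Evaluating at the critical points and endpoints: h(-5) = 113/4; h(-5/2) = -473/16; h(2) = 16; h(3) = 33/4.
So the maximum is h(-5) = 113/4.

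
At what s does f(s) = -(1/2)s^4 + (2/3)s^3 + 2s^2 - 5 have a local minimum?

Critical points: f'(s) = -2s^3 + 2s^2 + 4s vanishes at s = -1, 0, 2.
f''(s) = -6s^2 + 4s + 4. f''(-1) = -6 < 0 ⇒ local maximum; f''(0) = 4 > 0 ⇒ local minimum; f''(2) = -12 < 0 ⇒ local maximum.
So the local minimum value is f(0) = -5.

0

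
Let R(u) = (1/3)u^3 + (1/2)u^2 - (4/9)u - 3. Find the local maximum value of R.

R'(u) = u^2 + u - 4/9. Setting R'(u) = 0 gives u ∈ {-4/3, 1/3}.
R''(u) = 2u + 1. R''(-4/3) = -5/3 < 0 ⇒ local maximum; R''(1/3) = 5/3 > 0 ⇒ local minimum.
Thus R has its local maximum at u = -4/3, with value -187/81.

-187/81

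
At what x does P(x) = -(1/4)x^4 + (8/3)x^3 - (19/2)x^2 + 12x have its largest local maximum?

1

P'(x) = -x^3 + 8x^2 - 19x + 12 = 0 at x = 1, 3, 4.
Since P''(x) = -3x^2 + 16x - 19, we get P''(1) = -6 < 0 ⇒ local maximum; P''(3) = 2 > 0 ⇒ local minimum; P''(4) = -3 < 0 ⇒ local maximum.
So the largest local maximum value is P(1) = 59/12.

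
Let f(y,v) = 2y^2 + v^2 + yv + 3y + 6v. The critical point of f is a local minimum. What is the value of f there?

-9

∂f/∂y = 4y + v + 3 = 0 and ∂f/∂v = y + 2v + 6 = 0, so (y, v) = (0, -3).
The Hessian has f_{yy} = 4, f_{vv} = 2, f_{yv} = 1, giving D = 7 > 0 with f_{yy} > 0, so the point is a local minimum.
f(0, -3) = -9.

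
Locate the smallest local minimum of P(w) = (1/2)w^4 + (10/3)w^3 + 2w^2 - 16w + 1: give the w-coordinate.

1

P'(w) = 2w^3 + 10w^2 + 4w - 16 = 0 at w = -4, -2, 1.
Second-derivative test with P''(w) = 6w^2 + 20w + 4: P''(-4) = 20 > 0 ⇒ local minimum; P''(-2) = -12 < 0 ⇒ local maximum; P''(1) = 30 > 0 ⇒ local minimum.
So the smallest local minimum value is P(1) = -55/6.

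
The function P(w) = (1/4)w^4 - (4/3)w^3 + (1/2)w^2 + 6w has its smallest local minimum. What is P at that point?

-47/12

P'(w) = w^3 - 4w^2 + w + 6 = 0 at w = -1, 2, 3.
Since P''(w) = 3w^2 - 8w + 1, we get P''(-1) = 12 > 0 ⇒ local minimum; P''(2) = -3 < 0 ⇒ local maximum; P''(3) = 4 > 0 ⇒ local minimum.
So the smallest local minimum value is P(-1) = -47/12.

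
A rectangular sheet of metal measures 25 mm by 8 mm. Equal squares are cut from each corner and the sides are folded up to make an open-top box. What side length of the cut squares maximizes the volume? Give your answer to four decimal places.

With cut size x, the volume is V(x) = x(25 − 2x)(8 − 2x) for 0 < x < 4.
V'(x) = 12x^2 − 132x + 200. Setting V'(x) = 0 gives x ≈ 1.8144 (the root in (0, 4)).
V''(x) = 24x − 132 is negative there, so this is the maximum; V ≈ 169.4972.

1.8144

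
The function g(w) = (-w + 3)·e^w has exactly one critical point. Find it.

2

Differentiating with the product rule gives g'(w) = (-w + 2)·e^w. Since e^w > 0, the only critical point is w = 2.
g''(2) has the same sign as -1 < 0, so this is a local maximum.
g(2) = (1)·e^(2) ≈ 7.3891.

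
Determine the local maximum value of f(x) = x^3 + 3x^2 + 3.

7

Critical points: f'(x) = 3x^2 + 6x vanishes at x = -2, 0.
Since f''(x) = 6x + 6, we get f''(-2) = -6 < 0 ⇒ local maximum; f''(0) = 6 > 0 ⇒ local minimum.
The local maximum is f(-2) = 7.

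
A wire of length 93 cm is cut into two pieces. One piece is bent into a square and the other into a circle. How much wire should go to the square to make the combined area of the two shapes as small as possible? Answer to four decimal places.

52.0892

Let x be the length used for the square. Square side x/4; circle radius (93−x)/(2π).
A(x) = (x/4)² + π·((93−x)/(2π))² = x²/16 + (93−x)²/(4π) for 0 ≤ x ≤ 93. A'(x) = x/8 − (93−x)/(2π) = 0 gives x = 4·93/(π+4) ≈ 52.0892.
A'' = 1/8 + 1/(2π) > 0, so this gives the minimum combined area; x ≈ 52.0892 cm to the square.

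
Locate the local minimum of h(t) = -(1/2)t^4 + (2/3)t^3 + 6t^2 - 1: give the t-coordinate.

0

Critical points: h'(t) = -2t^3 + 2t^2 + 12t vanishes at t = -2, 0, 3.
Since h''(t) = -6t^2 + 4t + 12, we get h''(-2) = -20 < 0 ⇒ local maximum; h''(0) = 12 > 0 ⇒ local minimum; h''(3) = -30 < 0 ⇒ local maximum.
So the local minimum value is h(0) = -1.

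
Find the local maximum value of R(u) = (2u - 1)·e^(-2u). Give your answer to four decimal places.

R'(u) = 2·e^(-2u) + (2u - 1)·(-2)·e^(-2u) = (-4u + 4)·e^(-2u). Since e^(-2u) > 0, the only critical point is u = 1.
R''(1) has the same sign as -4 < 0, so this is a local maximum.
R(1) = (1)·e^(-2) ≈ 0.1353.

0.1353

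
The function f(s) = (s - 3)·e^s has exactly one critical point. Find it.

f'(s) = 1·e^s + (s - 3)·1·e^s = (s - 2)·e^s. Since e^s > 0, the only critical point is s = 2.
f''(2) has the same sign as 1 > 0, so this is a local minimum.
f(2) = (-1)·e^(2) ≈ -7.3891.

2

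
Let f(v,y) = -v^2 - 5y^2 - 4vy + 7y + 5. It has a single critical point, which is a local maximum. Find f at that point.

69/4

∂f/∂v = -2v - 4y = 0 and ∂f/∂y = -4v - 10y + 7 = 0, so (v, y) = (-7, 7/2).
The Hessian has f_{vv} = -2, f_{yy} = -10, f_{vy} = -4, giving D = 4 > 0 with f_{vv} < 0, so the point is a local maximum.
f(-7, 7/2) = 69/4.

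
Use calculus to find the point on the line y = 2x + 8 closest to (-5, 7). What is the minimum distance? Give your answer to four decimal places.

4.0249

Minimize D(x)^2 = (x + 5)^2 + (2x + 1)^2.
d/dx[D^2] = 2(x + 5) + 2·2·(2x + 1) = 0 ⇒ x = -7/5.
Then y = 26/5 and the distance is √(81/5) ≈ 4.0249.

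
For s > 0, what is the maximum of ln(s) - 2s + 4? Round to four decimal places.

R'(s) = 1/s − 2 = 0 gives s = 1/2.
R''(s) = -1/s², which is negative for s > 0, so this is a local maximum.
R(1/2) = 1·ln(1/2) - 1 + 4 ≈ 2.3069.

2.3069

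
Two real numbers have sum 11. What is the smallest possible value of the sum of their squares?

With a + b = 11, a^2 + b^2 = a^2 + (11 − a)^2.
The derivative 2a − 2(11 − a) = 4a − 22 vanishes at a = 11/2; second derivative 4 > 0, a minimum.
The minimum is 2·(11/2)^2 = 121/2.

121/2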